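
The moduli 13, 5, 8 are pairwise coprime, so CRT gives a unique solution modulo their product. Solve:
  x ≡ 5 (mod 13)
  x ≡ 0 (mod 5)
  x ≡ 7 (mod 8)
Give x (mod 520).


Moduli 13, 5, 8 are pairwise coprime; by CRT there is a unique solution modulo M = 13 · 5 · 8 = 520.
Solve pairwise, accumulating the modulus:
  Start with x ≡ 5 (mod 13).
  Combine with x ≡ 0 (mod 5): since gcd(13, 5) = 1, we get a unique residue mod 65.
    Write x = 5 + 13·t and substitute into x ≡ 0 (mod 5): 13·t ≡ 0 − 5 = -5 (mod 5).
    Reduce coefficients mod 5: 3·t ≡ 0 (mod 5).
    The inverse of 3 mod 5 is 2 (since 3·2 = 6 = 1·5 + 1), so t ≡ 2·0 = 0 ≡ 0 (mod 5).
    Then x = 5 + 13·0 = 5, valid modulo lcm(13, 5) = 65: x ≡ 5 (mod 65).
  Combine with x ≡ 7 (mod 8): since gcd(65, 8) = 1, we get a unique residue mod 520.
    Write x = 5 + 65·t and substitute into x ≡ 7 (mod 8): 65·t ≡ 7 − 5 = 2 (mod 8).
    Reduce coefficients mod 8: 1·t ≡ 2 (mod 8).
    So t ≡ 2 (mod 8).
    Then x = 5 + 65·2 = 135, valid modulo lcm(65, 8) = 520: x ≡ 135 (mod 520).
Verify: 135 mod 13 = 5 ✓, 135 mod 5 = 0 ✓, 135 mod 8 = 7 ✓.

x ≡ 135 (mod 520).


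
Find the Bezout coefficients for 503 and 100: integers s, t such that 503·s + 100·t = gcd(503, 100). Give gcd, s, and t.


Euclidean algorithm on (503, 100) — divide until remainder is 0:
  503 = 5 · 100 + 3
  100 = 33 · 3 + 1
  3 = 3 · 1 + 0
gcd(503, 100) = 1.
Track Bezout coefficients alongside the remainders: start with r₀ = 503 = a·1 + b·0 (s = 1, t = 0) and r₁ = 100 = a·0 + b·1 (s = 0, t = 1); each new remainder r_{k+1} = r_{k-1} − q_k·r_k inherits s_{k+1} = s_{k-1} − q_k·s_k, t_{k+1} = t_{k-1} − q_k·t_k, so r_k = a·s_k + b·t_k at every step:
  q = 5: r = 3, s = 1 − 5·0 = 1, t = 0 − 5·1 = -5  (check: 503·1 + 100·(-5) = 3)
  q = 33: r = 1, s = 0 − 33·1 = -33, t = 1 − 33·(-5) = 166  (check: 503·(-33) + 100·166 = 1)
The row with r = 1 (the gcd) gives the Bezout coefficients s = -33, t = 166.
Result: 503 · (-33) + 100 · (166) = 1.

gcd(503, 100) = 1; s = -33, t = 166 (check: 503·(-33) + 100·166 = 1).


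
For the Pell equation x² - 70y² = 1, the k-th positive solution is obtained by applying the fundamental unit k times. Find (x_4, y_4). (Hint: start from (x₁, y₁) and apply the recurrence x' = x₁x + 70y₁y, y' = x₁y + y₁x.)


Step 1: Find the fundamental solution (x₁, y₁) of x² - 70y² = 1.
  Expand √70 as a continued fraction. a₀ = ⌊√70⌋ = 8; iterate m_{k+1} = d_k·a_k − m_k, d_{k+1} = (70 − m_{k+1}²)/d_k, a_{k+1} = ⌊(a₀ + m_{k+1})/d_{k+1}⌋ (starting m₀ = 0, d₀ = 1), with convergents p_k = a_k·p_{k-1} + p_{k-2}, q_k = a_k·q_{k-1} + q_{k-2} (p₋₁ = 1, q₋₁ = 0):
  k = 0: a₀ = 8; p₀/q₀ = 8/1; p₀² − 70·q₀² = 64 − 70 = -6.
  k = 1: m = 8, d = 6, a = ⌊(8 + 8)/6⌋ = 2; p/q = (2·8 + 1)/(2·1 + 0) = 17/2; p² − 70·q² = 289 − 280 = 9.
  k = 2: m = 4, d = 9, a = ⌊(8 + 4)/9⌋ = 1; p/q = (1·17 + 8)/(1·2 + 1) = 25/3; p² − 70·q² = 625 − 630 = -5.
  k = 3: m = 5, d = 5, a = ⌊(8 + 5)/5⌋ = 2; p/q = (2·25 + 17)/(2·3 + 2) = 67/8; p² − 70·q² = 4489 − 4480 = 9.
  k = 4: m = 5, d = 9, a = ⌊(8 + 5)/9⌋ = 1; p/q = (1·67 + 25)/(1·8 + 3) = 92/11; p² − 70·q² = 8464 − 8470 = -6.
  k = 5: m = 4, d = 6, a = ⌊(8 + 4)/6⌋ = 2; p/q = (2·92 + 67)/(2·11 + 8) = 251/30; p² − 70·q² = 63001 − 63000 = 1.
  The first convergent with p² − 70·q² = 1 gives the fundamental solution (x₁, y₁) = (251, 30).
Step 2: Apply the recurrence (x_{n+1}, y_{n+1}) = (x₁x_n + 70y₁y_n, x₁y_n + y₁x_n) repeatedly.
  From (x_1, y_1) = (251, 30): x_2 = 251·251 + 70·30·30 = 126001; y_2 = 251·30 + 30·251 = 15060.
  From (x_2, y_2) = (126001, 15060): x_3 = 251·126001 + 70·30·15060 = 63252251; y_3 = 251·15060 + 30·126001 = 7560090.
  From (x_3, y_3) = (63252251, 7560090): x_4 = 251·63252251 + 70·30·7560090 = 31752504001; y_4 = 251·7560090 + 30·63252251 = 3795150120.
Step 3: Verify x_4² - 70·y_4² = 1008221510333521008001 - 1008221510333521008000 = 1 (should be 1). ✓

(x_1, y_1) = (251, 30); (x_4, y_4) = (31752504001, 3795150120).


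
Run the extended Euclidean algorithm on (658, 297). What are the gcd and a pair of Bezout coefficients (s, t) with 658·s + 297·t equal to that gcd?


Euclidean algorithm on (658, 297) — divide until remainder is 0:
  658 = 2 · 297 + 64
  297 = 4 · 64 + 41
  64 = 1 · 41 + 23
  41 = 1 · 23 + 18
  23 = 1 · 18 + 5
  18 = 3 · 5 + 3
  5 = 1 · 3 + 2
  3 = 1 · 2 + 1
  2 = 2 · 1 + 0
gcd(658, 297) = 1.
Track Bezout coefficients alongside the remainders: start with r₀ = 658 = a·1 + b·0 (s = 1, t = 0) and r₁ = 297 = a·0 + b·1 (s = 0, t = 1); each new remainder r_{k+1} = r_{k-1} − q_k·r_k inherits s_{k+1} = s_{k-1} − q_k·s_k, t_{k+1} = t_{k-1} − q_k·t_k, so r_k = a·s_k + b·t_k at every step:
  q = 2: r = 64, s = 1 − 2·0 = 1, t = 0 − 2·1 = -2  (check: 658·1 + 297·(-2) = 64)
  q = 4: r = 41, s = 0 − 4·1 = -4, t = 1 − 4·(-2) = 9  (check: 658·(-4) + 297·9 = 41)
  q = 1: r = 23, s = 1 − 1·(-4) = 5, t = -2 − 1·9 = -11  (check: 658·5 + 297·(-11) = 23)
  q = 1: r = 18, s = -4 − 1·5 = -9, t = 9 − 1·(-11) = 20  (check: 658·(-9) + 297·20 = 18)
  q = 1: r = 5, s = 5 − 1·(-9) = 14, t = -11 − 1·20 = -31  (check: 658·14 + 297·(-31) = 5)
  q = 3: r = 3, s = -9 − 3·14 = -51, t = 20 − 3·(-31) = 113  (check: 658·(-51) + 297·113 = 3)
  q = 1: r = 2, s = 14 − 1·(-51) = 65, t = -31 − 1·113 = -144  (check: 658·65 + 297·(-144) = 2)
  q = 1: r = 1, s = -51 − 1·65 = -116, t = 113 − 1·(-144) = 257  (check: 658·(-116) + 297·257 = 1)
The row with r = 1 (the gcd) gives the Bezout coefficients s = -116, t = 257.
Result: 658 · (-116) + 297 · (257) = 1.

gcd(658, 297) = 1; s = -116, t = 257 (check: 658·(-116) + 297·257 = 1).


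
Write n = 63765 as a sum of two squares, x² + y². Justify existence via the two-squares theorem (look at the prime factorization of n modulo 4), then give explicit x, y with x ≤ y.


Step 1: Factor n = 63765 = 3^2 · 5 · 13 · 109.
Step 2: Check the mod-4 condition on each prime factor: 3 ≡ 3 (mod 4), exponent 2 (must be even); 5 ≡ 1 (mod 4), exponent 1; 13 ≡ 1 (mod 4), exponent 1; 109 ≡ 1 (mod 4), exponent 1.
All primes ≡ 3 (mod 4) appear to even exponent (or don't appear), so by the two-squares theorem n IS expressible as a sum of two squares.
Step 3: Build a representation. Group n = k² · m with k = 3 and m = 5 · 13 · 109 = 7085 (a product of primes ≡ 1 (mod 4)); a representation of m scales to one of n via (k·x)² + (k·y)² = k²(x² + y²). Each prime p ≡ 1 (mod 4) is itself a sum of two squares; find a² by testing p − a² for a perfect square:
  5: 5 − 1² = 4 = 2² ⇒ 5 = 1² + 2².
  13: 13 − 1² = 12, 13 − 2² = 9 = 3² ⇒ 13 = 2² + 3².
  109: 109 − 1² = 108, 109 − 2² = 105, 109 − 3² = 100 = 10² ⇒ 109 = 3² + 10².
  Combine using the Brahmagupta–Fibonacci identity (a² + b²)(c² + d²) = (ac − bd)² + (ad + bc)² = (ac + bd)² + (ad − bc)²:
  5 · 13 = 65: from (1² + 2²)(2² + 3²), take (1·2 − 2·3, 1·3 + 2·2) = (2 − 6, 3 + 4) = (-4, 7); dropping signs (only squares matter) gives (4, 7); check 4² + 7² = 16 + 49 = 65 ✓.
  65 · 109 = 7085: from (4² + 7²)(3² + 10²), take (4·3 − 7·10, 4·10 + 7·3) = (12 − 70, 40 + 21) = (-58, 61); dropping signs (only squares matter) gives (58, 61); check 58² + 61² = 3364 + 3721 = 7085 ✓.
  Scale by k = 3: (3·58, 3·61) = (174, 183).
Step 4: Order so x ≤ y and verify: 174² + 183² = 30276 + 33489 = 63765 = n. ✓

n = 63765 = 174² + 183² (one valid representation with x ≤ y).


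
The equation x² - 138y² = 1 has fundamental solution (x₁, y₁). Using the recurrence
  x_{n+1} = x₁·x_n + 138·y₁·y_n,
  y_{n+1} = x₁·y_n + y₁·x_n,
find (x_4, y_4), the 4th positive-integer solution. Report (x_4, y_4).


Step 1: Find the fundamental solution (x₁, y₁) of x² - 138y² = 1.
  Expand √138 as a continued fraction. a₀ = ⌊√138⌋ = 11; iterate m_{k+1} = d_k·a_k − m_k, d_{k+1} = (138 − m_{k+1}²)/d_k, a_{k+1} = ⌊(a₀ + m_{k+1})/d_{k+1}⌋ (starting m₀ = 0, d₀ = 1), with convergents p_k = a_k·p_{k-1} + p_{k-2}, q_k = a_k·q_{k-1} + q_{k-2} (p₋₁ = 1, q₋₁ = 0):
  k = 0: a₀ = 11; p₀/q₀ = 11/1; p₀² − 138·q₀² = 121 − 138 = -17.
  k = 1: m = 11, d = 17, a = ⌊(11 + 11)/17⌋ = 1; p/q = (1·11 + 1)/(1·1 + 0) = 12/1; p² − 138·q² = 144 − 138 = 6.
  k = 2: m = 6, d = 6, a = ⌊(11 + 6)/6⌋ = 2; p/q = (2·12 + 11)/(2·1 + 1) = 35/3; p² − 138·q² = 1225 − 1242 = -17.
  k = 3: m = 6, d = 17, a = ⌊(11 + 6)/17⌋ = 1; p/q = (1·35 + 12)/(1·3 + 1) = 47/4; p² − 138·q² = 2209 − 2208 = 1.
  The first convergent with p² − 138·q² = 1 gives the fundamental solution (x₁, y₁) = (47, 4).
Step 2: Apply the recurrence (x_{n+1}, y_{n+1}) = (x₁x_n + 138y₁y_n, x₁y_n + y₁x_n) repeatedly.
  From (x_1, y_1) = (47, 4): x_2 = 47·47 + 138·4·4 = 4417; y_2 = 47·4 + 4·47 = 376.
  From (x_2, y_2) = (4417, 376): x_3 = 47·4417 + 138·4·376 = 415151; y_3 = 47·376 + 4·4417 = 35340.
  From (x_3, y_3) = (415151, 35340): x_4 = 47·415151 + 138·4·35340 = 39019777; y_4 = 47·35340 + 4·415151 = 3321584.
Step 3: Verify x_4² - 138·y_4² = 1522542997129729 - 1522542997129728 = 1 (should be 1). ✓

(x_1, y_1) = (47, 4); (x_4, y_4) = (39019777, 3321584).


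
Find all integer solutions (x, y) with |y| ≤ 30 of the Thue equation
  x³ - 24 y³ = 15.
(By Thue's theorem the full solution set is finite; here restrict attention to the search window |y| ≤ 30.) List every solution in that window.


The equation is x³ - 24y³ = 15. For fixed y, x³ = 24·y³ + 15, so a solution requires the RHS to be a perfect cube.
Strategy: iterate y from -30 to 30, compute RHS = 24·y³ + 15, and check whether it is a (positive or negative) perfect cube.
Check small values of y:
  y = 0: RHS = 15 is not a perfect cube.
  y = 1: RHS = 39 is not a perfect cube.
  y = -1: RHS = -9 is not a perfect cube.
  y = 2: RHS = 207 is not a perfect cube.
  y = -2: RHS = -177 is not a perfect cube.
  y = 3: RHS = 663 is not a perfect cube.
  y = -3: RHS = -633 is not a perfect cube.
Continuing the search up to |y| = 30 finds no solutions either.
No (x, y) in the scanned range satisfies the equation.

No integer solutions with |y| ≤ 30.


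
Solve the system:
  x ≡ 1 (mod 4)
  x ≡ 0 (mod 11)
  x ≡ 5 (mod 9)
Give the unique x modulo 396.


Moduli 4, 11, 9 are pairwise coprime; by CRT there is a unique solution modulo M = 4 · 11 · 9 = 396.
Solve pairwise, accumulating the modulus:
  Start with x ≡ 1 (mod 4).
  Combine with x ≡ 0 (mod 11): since gcd(4, 11) = 1, we get a unique residue mod 44.
    Write x = 1 + 4·t and substitute into x ≡ 0 (mod 11): 4·t ≡ 0 − 1 = -1 (mod 11).
    Reduce coefficients mod 11: 4·t ≡ 10 (mod 11).
    The inverse of 4 mod 11 is 3 (since 4·3 = 12 = 1·11 + 1), so t ≡ 3·10 = 30 ≡ 8 (mod 11).
    Then x = 1 + 4·8 = 33, valid modulo lcm(4, 11) = 44: x ≡ 33 (mod 44).
  Combine with x ≡ 5 (mod 9): since gcd(44, 9) = 1, we get a unique residue mod 396.
    Write x = 33 + 44·t and substitute into x ≡ 5 (mod 9): 44·t ≡ 5 − 33 = -28 (mod 9).
    Reduce coefficients mod 9: 8·t ≡ 8 (mod 9).
    The inverse of 8 mod 9 is 8 (since 8·8 = 64 = 7·9 + 1), so t ≡ 8·8 = 64 ≡ 1 (mod 9).
    Then x = 33 + 44·1 = 77, valid modulo lcm(44, 9) = 396: x ≡ 77 (mod 396).
Verify: 77 mod 4 = 1 ✓, 77 mod 11 = 0 ✓, 77 mod 9 = 5 ✓.

x ≡ 77 (mod 396).


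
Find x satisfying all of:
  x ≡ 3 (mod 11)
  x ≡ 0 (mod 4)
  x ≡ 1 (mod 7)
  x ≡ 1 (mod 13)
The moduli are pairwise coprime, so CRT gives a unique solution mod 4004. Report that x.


Product of moduli M = 11 · 4 · 7 · 13 = 4004.
Merge one congruence at a time:
  Start: x ≡ 3 (mod 11).
  Combine with x ≡ 0 (mod 4); new modulus lcm = 44.
    Write x = 3 + 11·t and substitute into x ≡ 0 (mod 4): 11·t ≡ 0 − 3 = -3 (mod 4).
    Reduce coefficients mod 4: 3·t ≡ 1 (mod 4).
    The inverse of 3 mod 4 is 3 (since 3·3 = 9 = 2·4 + 1), so t ≡ 3·1 = 3 ≡ 3 (mod 4).
    Then x = 3 + 11·3 = 36, valid modulo lcm(11, 4) = 44: x ≡ 36 (mod 44).
  Combine with x ≡ 1 (mod 7); new modulus lcm = 308.
    Write x = 36 + 44·t and substitute into x ≡ 1 (mod 7): 44·t ≡ 1 − 36 = -35 (mod 7).
    Reduce coefficients mod 7: 2·t ≡ 0 (mod 7).
    The inverse of 2 mod 7 is 4 (since 2·4 = 8 = 1·7 + 1), so t ≡ 4·0 = 0 ≡ 0 (mod 7).
    Then x = 36 + 44·0 = 36, valid modulo lcm(44, 7) = 308: x ≡ 36 (mod 308).
  Combine with x ≡ 1 (mod 13); new modulus lcm = 4004.
    Write x = 36 + 308·t and substitute into x ≡ 1 (mod 13): 308·t ≡ 1 − 36 = -35 (mod 13).
    Reduce coefficients mod 13: 9·t ≡ 4 (mod 13).
    The inverse of 9 mod 13 is 3 (since 9·3 = 27 = 2·13 + 1), so t ≡ 3·4 = 12 ≡ 12 (mod 13).
    Then x = 36 + 308·12 = 3732, valid modulo lcm(308, 13) = 4004: x ≡ 3732 (mod 4004).
Verify against each original: 3732 mod 11 = 3, 3732 mod 4 = 0, 3732 mod 7 = 1, 3732 mod 13 = 1.

x ≡ 3732 (mod 4004).


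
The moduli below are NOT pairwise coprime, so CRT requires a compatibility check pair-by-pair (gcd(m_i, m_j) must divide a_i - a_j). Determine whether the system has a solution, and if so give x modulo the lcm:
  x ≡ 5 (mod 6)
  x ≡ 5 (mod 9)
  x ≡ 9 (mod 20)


Moduli 6, 9, 20 are not pairwise coprime, so CRT works modulo lcm(m_i) when all pairwise compatibility conditions hold.
Pairwise compatibility: gcd(m_i, m_j) must divide a_i - a_j for every pair.
Merge one congruence at a time:
  Start: x ≡ 5 (mod 6).
  Combine with x ≡ 5 (mod 9): gcd(6, 9) = 3; 5 - 5 = 0, which IS divisible by 3, so compatible.
    Write x = 5 + 6·t and substitute into x ≡ 5 (mod 9): 6·t ≡ 5 − 5 = 0 (mod 9).
    Divide the congruence (and modulus) by g = 3: 2·t ≡ 0 (mod 3).
    The inverse of 2 mod 3 is 2 (since 2·2 = 4 = 1·3 + 1), so t ≡ 2·0 = 0 ≡ 0 (mod 3).
    Then x = 5 + 6·0 = 5, valid modulo lcm(6, 9) = 18: x ≡ 5 (mod 18).
  Combine with x ≡ 9 (mod 20): gcd(18, 20) = 2; 9 - 5 = 4, which IS divisible by 2, so compatible.
    Write x = 5 + 18·t and substitute into x ≡ 9 (mod 20): 18·t ≡ 9 − 5 = 4 (mod 20).
    Divide the congruence (and modulus) by g = 2: 9·t ≡ 2 (mod 10).
    The inverse of 9 mod 10 is 9 (since 9·9 = 81 = 8·10 + 1), so t ≡ 9·2 = 18 ≡ 8 (mod 10).
    Then x = 5 + 18·8 = 149, valid modulo lcm(18, 20) = 180: x ≡ 149 (mod 180).
Verify: 149 mod 6 = 5, 149 mod 9 = 5, 149 mod 20 = 9.

x ≡ 149 (mod 180).


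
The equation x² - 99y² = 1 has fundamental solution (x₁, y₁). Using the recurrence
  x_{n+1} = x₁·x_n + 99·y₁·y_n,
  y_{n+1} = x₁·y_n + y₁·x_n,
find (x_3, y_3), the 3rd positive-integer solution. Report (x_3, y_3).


Step 1: Find the fundamental solution (x₁, y₁) of x² - 99y² = 1.
  Expand √99 as a continued fraction. a₀ = ⌊√99⌋ = 9; iterate m_{k+1} = d_k·a_k − m_k, d_{k+1} = (99 − m_{k+1}²)/d_k, a_{k+1} = ⌊(a₀ + m_{k+1})/d_{k+1}⌋ (starting m₀ = 0, d₀ = 1), with convergents p_k = a_k·p_{k-1} + p_{k-2}, q_k = a_k·q_{k-1} + q_{k-2} (p₋₁ = 1, q₋₁ = 0):
  k = 0: a₀ = 9; p₀/q₀ = 9/1; p₀² − 99·q₀² = 81 − 99 = -18.
  k = 1: m = 9, d = 18, a = ⌊(9 + 9)/18⌋ = 1; p/q = (1·9 + 1)/(1·1 + 0) = 10/1; p² − 99·q² = 100 − 99 = 1.
  The first convergent with p² − 99·q² = 1 gives the fundamental solution (x₁, y₁) = (10, 1).
Step 2: Apply the recurrence (x_{n+1}, y_{n+1}) = (x₁x_n + 99y₁y_n, x₁y_n + y₁x_n) repeatedly.
  From (x_1, y_1) = (10, 1): x_2 = 10·10 + 99·1·1 = 199; y_2 = 10·1 + 1·10 = 20.
  From (x_2, y_2) = (199, 20): x_3 = 10·199 + 99·1·20 = 3970; y_3 = 10·20 + 1·199 = 399.
Step 3: Verify x_3² - 99·y_3² = 15760900 - 15760899 = 1 (should be 1). ✓

(x_1, y_1) = (10, 1); (x_3, y_3) = (3970, 399).


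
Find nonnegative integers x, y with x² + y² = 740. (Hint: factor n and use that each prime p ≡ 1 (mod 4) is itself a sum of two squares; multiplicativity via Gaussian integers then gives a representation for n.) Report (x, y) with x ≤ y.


Step 1: Factor n = 740 = 2^2 · 5 · 37.
Step 2: Check the mod-4 condition on each prime factor: 2 = 2 (special); 5 ≡ 1 (mod 4), exponent 1; 37 ≡ 1 (mod 4), exponent 1.
All primes ≡ 3 (mod 4) appear to even exponent (or don't appear), so by the two-squares theorem n IS expressible as a sum of two squares.
Step 3: Build a representation. Group n = k² · m with k = 2 and m = 5 · 37 = 185 (a product of primes ≡ 1 (mod 4)); a representation of m scales to one of n via (k·x)² + (k·y)² = k²(x² + y²). Each prime p ≡ 1 (mod 4) is itself a sum of two squares; find a² by testing p − a² for a perfect square:
  5: 5 − 1² = 4 = 2² ⇒ 5 = 1² + 2².
  37: 37 − 1² = 36 = 6² ⇒ 37 = 1² + 6².
  Combine using the Brahmagupta–Fibonacci identity (a² + b²)(c² + d²) = (ac − bd)² + (ad + bc)² = (ac + bd)² + (ad − bc)²:
  5 · 37 = 185: from (1² + 2²)(1² + 6²), take (1·1 − 2·6, 1·6 + 2·1) = (1 − 12, 6 + 2) = (-11, 8); dropping signs (only squares matter) gives (11, 8); check 11² + 8² = 121 + 64 = 185 ✓.
  Scale by k = 2: (2·11, 2·8) = (22, 16).
Step 4: Order so x ≤ y and verify: 16² + 22² = 256 + 484 = 740 = n. ✓

n = 740 = 16² + 22² (one valid representation with x ≤ y).


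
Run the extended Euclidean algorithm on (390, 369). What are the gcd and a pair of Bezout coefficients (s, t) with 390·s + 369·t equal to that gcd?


Euclidean algorithm on (390, 369) — divide until remainder is 0:
  390 = 1 · 369 + 21
  369 = 17 · 21 + 12
  21 = 1 · 12 + 9
  12 = 1 · 9 + 3
  9 = 3 · 3 + 0
gcd(390, 369) = 3.
Track Bezout coefficients alongside the remainders: start with r₀ = 390 = a·1 + b·0 (s = 1, t = 0) and r₁ = 369 = a·0 + b·1 (s = 0, t = 1); each new remainder r_{k+1} = r_{k-1} − q_k·r_k inherits s_{k+1} = s_{k-1} − q_k·s_k, t_{k+1} = t_{k-1} − q_k·t_k, so r_k = a·s_k + b·t_k at every step:
  q = 1: r = 21, s = 1 − 1·0 = 1, t = 0 − 1·1 = -1  (check: 390·1 + 369·(-1) = 21)
  q = 17: r = 12, s = 0 − 17·1 = -17, t = 1 − 17·(-1) = 18  (check: 390·(-17) + 369·18 = 12)
  q = 1: r = 9, s = 1 − 1·(-17) = 18, t = -1 − 1·18 = -19  (check: 390·18 + 369·(-19) = 9)
  q = 1: r = 3, s = -17 − 1·18 = -35, t = 18 − 1·(-19) = 37  (check: 390·(-35) + 369·37 = 3)
The row with r = 3 (the gcd) gives the Bezout coefficients s = -35, t = 37.
Result: 390 · (-35) + 369 · (37) = 3.

gcd(390, 369) = 3; s = -35, t = 37 (check: 390·(-35) + 369·37 = 3).


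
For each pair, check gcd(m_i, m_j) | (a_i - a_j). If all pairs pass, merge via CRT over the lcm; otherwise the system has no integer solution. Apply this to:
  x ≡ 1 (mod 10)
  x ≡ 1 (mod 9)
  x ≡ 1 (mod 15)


Moduli 10, 9, 15 are not pairwise coprime, so CRT works modulo lcm(m_i) when all pairwise compatibility conditions hold.
Pairwise compatibility: gcd(m_i, m_j) must divide a_i - a_j for every pair.
Merge one congruence at a time:
  Start: x ≡ 1 (mod 10).
  Combine with x ≡ 1 (mod 9): gcd(10, 9) = 1; 1 - 1 = 0, which IS divisible by 1, so compatible.
    Write x = 1 + 10·t and substitute into x ≡ 1 (mod 9): 10·t ≡ 1 − 1 = 0 (mod 9).
    Reduce coefficients mod 9: 1·t ≡ 0 (mod 9).
    So t ≡ 0 (mod 9).
    Then x = 1 + 10·0 = 1, valid modulo lcm(10, 9) = 90: x ≡ 1 (mod 90).
  Combine with x ≡ 1 (mod 15): gcd(90, 15) = 15; 1 - 1 = 0, which IS divisible by 15, so compatible.
    Write x = 1 + 90·t and substitute into x ≡ 1 (mod 15): 90·t ≡ 1 − 1 = 0 (mod 15).
    Divide the congruence (and modulus) by g = 15: 6·t ≡ 0 (mod 1).
    Modulo 1 every t works; take t = 0.
    Then x = 1 + 90·0 = 1, valid modulo lcm(90, 15) = 90: x ≡ 1 (mod 90).
Verify: 1 mod 10 = 1, 1 mod 9 = 1, 1 mod 15 = 1.

x ≡ 1 (mod 90).


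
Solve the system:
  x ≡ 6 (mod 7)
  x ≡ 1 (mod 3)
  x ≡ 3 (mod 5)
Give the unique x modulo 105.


Moduli 7, 3, 5 are pairwise coprime; by CRT there is a unique solution modulo M = 7 · 3 · 5 = 105.
Solve pairwise, accumulating the modulus:
  Start with x ≡ 6 (mod 7).
  Combine with x ≡ 1 (mod 3): since gcd(7, 3) = 1, we get a unique residue mod 21.
    Write x = 6 + 7·t and substitute into x ≡ 1 (mod 3): 7·t ≡ 1 − 6 = -5 (mod 3).
    Reduce coefficients mod 3: 1·t ≡ 1 (mod 3).
    So t ≡ 1 (mod 3).
    Then x = 6 + 7·1 = 13, valid modulo lcm(7, 3) = 21: x ≡ 13 (mod 21).
  Combine with x ≡ 3 (mod 5): since gcd(21, 5) = 1, we get a unique residue mod 105.
    Write x = 13 + 21·t and substitute into x ≡ 3 (mod 5): 21·t ≡ 3 − 13 = -10 (mod 5).
    Reduce coefficients mod 5: 1·t ≡ 0 (mod 5).
    So t ≡ 0 (mod 5).
    Then x = 13 + 21·0 = 13, valid modulo lcm(21, 5) = 105: x ≡ 13 (mod 105).
Verify: 13 mod 7 = 6 ✓, 13 mod 3 = 1 ✓, 13 mod 5 = 3 ✓.

x ≡ 13 (mod 105).


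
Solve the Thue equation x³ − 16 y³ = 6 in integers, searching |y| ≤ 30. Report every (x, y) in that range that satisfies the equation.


The equation is x³ - 16y³ = 6. For fixed y, x³ = 16·y³ + 6, so a solution requires the RHS to be a perfect cube.
Strategy: iterate y from -30 to 30, compute RHS = 16·y³ + 6, and check whether it is a (positive or negative) perfect cube.
Check small values of y:
  y = 0: RHS = 6 is not a perfect cube.
  y = 1: RHS = 22 is not a perfect cube.
  y = -1: RHS = -10 is not a perfect cube.
  y = 2: RHS = 134 is not a perfect cube.
  y = -2: RHS = -122 is not a perfect cube.
  y = 3: RHS = 438 is not a perfect cube.
  y = -3: RHS = -426 is not a perfect cube.
Continuing the search up to |y| = 30 finds no solutions either.
No (x, y) in the scanned range satisfies the equation.

No integer solutions with |y| ≤ 30.


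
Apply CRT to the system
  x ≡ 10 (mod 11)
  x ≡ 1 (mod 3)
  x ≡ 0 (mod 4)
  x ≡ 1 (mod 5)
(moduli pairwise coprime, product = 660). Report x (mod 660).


Product of moduli M = 11 · 3 · 4 · 5 = 660.
Merge one congruence at a time:
  Start: x ≡ 10 (mod 11).
  Combine with x ≡ 1 (mod 3); new modulus lcm = 33.
    Write x = 10 + 11·t and substitute into x ≡ 1 (mod 3): 11·t ≡ 1 − 10 = -9 (mod 3).
    Reduce coefficients mod 3: 2·t ≡ 0 (mod 3).
    The inverse of 2 mod 3 is 2 (since 2·2 = 4 = 1·3 + 1), so t ≡ 2·0 = 0 ≡ 0 (mod 3).
    Then x = 10 + 11·0 = 10, valid modulo lcm(11, 3) = 33: x ≡ 10 (mod 33).
  Combine with x ≡ 0 (mod 4); new modulus lcm = 132.
    Write x = 10 + 33·t and substitute into x ≡ 0 (mod 4): 33·t ≡ 0 − 10 = -10 (mod 4).
    Reduce coefficients mod 4: 1·t ≡ 2 (mod 4).
    So t ≡ 2 (mod 4).
    Then x = 10 + 33·2 = 76, valid modulo lcm(33, 4) = 132: x ≡ 76 (mod 132).
  Combine with x ≡ 1 (mod 5); new modulus lcm = 660.
    Write x = 76 + 132·t and substitute into x ≡ 1 (mod 5): 132·t ≡ 1 − 76 = -75 (mod 5).
    Reduce coefficients mod 5: 2·t ≡ 0 (mod 5).
    The inverse of 2 mod 5 is 3 (since 2·3 = 6 = 1·5 + 1), so t ≡ 3·0 = 0 ≡ 0 (mod 5).
    Then x = 76 + 132·0 = 76, valid modulo lcm(132, 5) = 660: x ≡ 76 (mod 660).
Verify against each original: 76 mod 11 = 10, 76 mod 3 = 1, 76 mod 4 = 0, 76 mod 5 = 1.

x ≡ 76 (mod 660).


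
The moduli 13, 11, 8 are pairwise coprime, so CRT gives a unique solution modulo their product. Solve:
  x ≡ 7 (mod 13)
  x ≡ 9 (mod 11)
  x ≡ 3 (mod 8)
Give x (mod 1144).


Moduli 13, 11, 8 are pairwise coprime; by CRT there is a unique solution modulo M = 13 · 11 · 8 = 1144.
Solve pairwise, accumulating the modulus:
  Start with x ≡ 7 (mod 13).
  Combine with x ≡ 9 (mod 11): since gcd(13, 11) = 1, we get a unique residue mod 143.
    Write x = 7 + 13·t and substitute into x ≡ 9 (mod 11): 13·t ≡ 9 − 7 = 2 (mod 11).
    Reduce coefficients mod 11: 2·t ≡ 2 (mod 11).
    The inverse of 2 mod 11 is 6 (since 2·6 = 12 = 1·11 + 1), so t ≡ 6·2 = 12 ≡ 1 (mod 11).
    Then x = 7 + 13·1 = 20, valid modulo lcm(13, 11) = 143: x ≡ 20 (mod 143).
  Combine with x ≡ 3 (mod 8): since gcd(143, 8) = 1, we get a unique residue mod 1144.
    Write x = 20 + 143·t and substitute into x ≡ 3 (mod 8): 143·t ≡ 3 − 20 = -17 (mod 8).
    Reduce coefficients mod 8: 7·t ≡ 7 (mod 8).
    The inverse of 7 mod 8 is 7 (since 7·7 = 49 = 6·8 + 1), so t ≡ 7·7 = 49 ≡ 1 (mod 8).
    Then x = 20 + 143·1 = 163, valid modulo lcm(143, 8) = 1144: x ≡ 163 (mod 1144).
Verify: 163 mod 13 = 7 ✓, 163 mod 11 = 9 ✓, 163 mod 8 = 3 ✓.

x ≡ 163 (mod 1144).


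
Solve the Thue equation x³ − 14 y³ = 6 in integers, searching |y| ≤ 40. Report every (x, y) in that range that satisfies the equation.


The equation is x³ - 14y³ = 6. For fixed y, x³ = 14·y³ + 6, so a solution requires the RHS to be a perfect cube.
Strategy: iterate y from -40 to 40, compute RHS = 14·y³ + 6, and check whether it is a (positive or negative) perfect cube.
Check small values of y:
  y = 0: RHS = 6 is not a perfect cube.
  y = 1: RHS = 20 is not a perfect cube.
  y = -1: RHS = -8 = (-2)³ ⇒ x = -2 works.
  y = 2: RHS = 118 is not a perfect cube.
  y = -2: RHS = -106 is not a perfect cube.
  y = 3: RHS = 384 is not a perfect cube.
  y = -3: RHS = -372 is not a perfect cube.
Continuing the search up to |y| = 40 finds no further solutions beyond those listed.
Collected solutions: (-2, -1).

Solutions (with |y| ≤ 40): (-2, -1).


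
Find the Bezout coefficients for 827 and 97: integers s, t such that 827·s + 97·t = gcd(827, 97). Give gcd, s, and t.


Euclidean algorithm on (827, 97) — divide until remainder is 0:
  827 = 8 · 97 + 51
  97 = 1 · 51 + 46
  51 = 1 · 46 + 5
  46 = 9 · 5 + 1
  5 = 5 · 1 + 0
gcd(827, 97) = 1.
Track Bezout coefficients alongside the remainders: start with r₀ = 827 = a·1 + b·0 (s = 1, t = 0) and r₁ = 97 = a·0 + b·1 (s = 0, t = 1); each new remainder r_{k+1} = r_{k-1} − q_k·r_k inherits s_{k+1} = s_{k-1} − q_k·s_k, t_{k+1} = t_{k-1} − q_k·t_k, so r_k = a·s_k + b·t_k at every step:
  q = 8: r = 51, s = 1 − 8·0 = 1, t = 0 − 8·1 = -8  (check: 827·1 + 97·(-8) = 51)
  q = 1: r = 46, s = 0 − 1·1 = -1, t = 1 − 1·(-8) = 9  (check: 827·(-1) + 97·9 = 46)
  q = 1: r = 5, s = 1 − 1·(-1) = 2, t = -8 − 1·9 = -17  (check: 827·2 + 97·(-17) = 5)
  q = 9: r = 1, s = -1 − 9·2 = -19, t = 9 − 9·(-17) = 162  (check: 827·(-19) + 97·162 = 1)
The row with r = 1 (the gcd) gives the Bezout coefficients s = -19, t = 162.
Result: 827 · (-19) + 97 · (162) = 1.

gcd(827, 97) = 1; s = -19, t = 162 (check: 827·(-19) + 97·162 = 1).


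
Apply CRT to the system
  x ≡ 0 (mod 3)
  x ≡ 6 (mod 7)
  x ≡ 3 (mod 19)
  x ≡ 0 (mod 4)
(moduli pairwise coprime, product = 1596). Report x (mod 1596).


Product of moduli M = 3 · 7 · 19 · 4 = 1596.
Merge one congruence at a time:
  Start: x ≡ 0 (mod 3).
  Combine with x ≡ 6 (mod 7); new modulus lcm = 21.
    Write x = 0 + 3·t and substitute into x ≡ 6 (mod 7): 3·t ≡ 6 − 0 = 6 (mod 7).
    The inverse of 3 mod 7 is 5 (since 3·5 = 15 = 2·7 + 1), so t ≡ 5·6 = 30 ≡ 2 (mod 7).
    Then x = 0 + 3·2 = 6, valid modulo lcm(3, 7) = 21: x ≡ 6 (mod 21).
  Combine with x ≡ 3 (mod 19); new modulus lcm = 399.
    Write x = 6 + 21·t and substitute into x ≡ 3 (mod 19): 21·t ≡ 3 − 6 = -3 (mod 19).
    Reduce coefficients mod 19: 2·t ≡ 16 (mod 19).
    The inverse of 2 mod 19 is 10 (since 2·10 = 20 = 1·19 + 1), so t ≡ 10·16 = 160 ≡ 8 (mod 19).
    Then x = 6 + 21·8 = 174, valid modulo lcm(21, 19) = 399: x ≡ 174 (mod 399).
  Combine with x ≡ 0 (mod 4); new modulus lcm = 1596.
    Write x = 174 + 399·t and substitute into x ≡ 0 (mod 4): 399·t ≡ 0 − 174 = -174 (mod 4).
    Reduce coefficients mod 4: 3·t ≡ 2 (mod 4).
    The inverse of 3 mod 4 is 3 (since 3·3 = 9 = 2·4 + 1), so t ≡ 3·2 = 6 ≡ 2 (mod 4).
    Then x = 174 + 399·2 = 972, valid modulo lcm(399, 4) = 1596: x ≡ 972 (mod 1596).
Verify against each original: 972 mod 3 = 0, 972 mod 7 = 6, 972 mod 19 = 3, 972 mod 4 = 0.

x ≡ 972 (mod 1596).


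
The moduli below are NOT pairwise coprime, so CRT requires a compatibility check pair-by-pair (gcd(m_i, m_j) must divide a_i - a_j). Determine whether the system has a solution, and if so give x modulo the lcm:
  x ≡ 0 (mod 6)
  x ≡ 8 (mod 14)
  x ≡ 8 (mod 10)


Moduli 6, 14, 10 are not pairwise coprime, so CRT works modulo lcm(m_i) when all pairwise compatibility conditions hold.
Pairwise compatibility: gcd(m_i, m_j) must divide a_i - a_j for every pair.
Merge one congruence at a time:
  Start: x ≡ 0 (mod 6).
  Combine with x ≡ 8 (mod 14): gcd(6, 14) = 2; 8 - 0 = 8, which IS divisible by 2, so compatible.
    Write x = 0 + 6·t and substitute into x ≡ 8 (mod 14): 6·t ≡ 8 − 0 = 8 (mod 14).
    Divide the congruence (and modulus) by g = 2: 3·t ≡ 4 (mod 7).
    The inverse of 3 mod 7 is 5 (since 3·5 = 15 = 2·7 + 1), so t ≡ 5·4 = 20 ≡ 6 (mod 7).
    Then x = 0 + 6·6 = 36, valid modulo lcm(6, 14) = 42: x ≡ 36 (mod 42).
  Combine with x ≡ 8 (mod 10): gcd(42, 10) = 2; 8 - 36 = -28, which IS divisible by 2, so compatible.
    Write x = 36 + 42·t and substitute into x ≡ 8 (mod 10): 42·t ≡ 8 − 36 = -28 (mod 10).
    Divide the congruence (and modulus) by g = 2: 21·t ≡ -14 (mod 5).
    Reduce coefficients mod 5: 1·t ≡ 1 (mod 5).
    So t ≡ 1 (mod 5).
    Then x = 36 + 42·1 = 78, valid modulo lcm(42, 10) = 210: x ≡ 78 (mod 210).
Verify: 78 mod 6 = 0, 78 mod 14 = 8, 78 mod 10 = 8.

x ≡ 78 (mod 210).


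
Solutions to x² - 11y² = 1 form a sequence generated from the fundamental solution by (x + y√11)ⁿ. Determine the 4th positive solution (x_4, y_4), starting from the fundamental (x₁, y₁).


Step 1: Find the fundamental solution (x₁, y₁) of x² - 11y² = 1.
  Expand √11 as a continued fraction. a₀ = ⌊√11⌋ = 3; iterate m_{k+1} = d_k·a_k − m_k, d_{k+1} = (11 − m_{k+1}²)/d_k, a_{k+1} = ⌊(a₀ + m_{k+1})/d_{k+1}⌋ (starting m₀ = 0, d₀ = 1), with convergents p_k = a_k·p_{k-1} + p_{k-2}, q_k = a_k·q_{k-1} + q_{k-2} (p₋₁ = 1, q₋₁ = 0):
  k = 0: a₀ = 3; p₀/q₀ = 3/1; p₀² − 11·q₀² = 9 − 11 = -2.
  k = 1: m = 3, d = 2, a = ⌊(3 + 3)/2⌋ = 3; p/q = (3·3 + 1)/(3·1 + 0) = 10/3; p² − 11·q² = 100 − 99 = 1.
  The first convergent with p² − 11·q² = 1 gives the fundamental solution (x₁, y₁) = (10, 3).
Step 2: Apply the recurrence (x_{n+1}, y_{n+1}) = (x₁x_n + 11y₁y_n, x₁y_n + y₁x_n) repeatedly.
  From (x_1, y_1) = (10, 3): x_2 = 10·10 + 11·3·3 = 199; y_2 = 10·3 + 3·10 = 60.
  From (x_2, y_2) = (199, 60): x_3 = 10·199 + 11·3·60 = 3970; y_3 = 10·60 + 3·199 = 1197.
  From (x_3, y_3) = (3970, 1197): x_4 = 10·3970 + 11·3·1197 = 79201; y_4 = 10·1197 + 3·3970 = 23880.
Step 3: Verify x_4² - 11·y_4² = 6272798401 - 6272798400 = 1 (should be 1). ✓

(x_1, y_1) = (10, 3); (x_4, y_4) = (79201, 23880).


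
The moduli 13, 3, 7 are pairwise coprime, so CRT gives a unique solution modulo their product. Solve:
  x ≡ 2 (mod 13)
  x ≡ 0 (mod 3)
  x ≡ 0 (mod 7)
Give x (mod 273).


Moduli 13, 3, 7 are pairwise coprime; by CRT there is a unique solution modulo M = 13 · 3 · 7 = 273.
Solve pairwise, accumulating the modulus:
  Start with x ≡ 2 (mod 13).
  Combine with x ≡ 0 (mod 3): since gcd(13, 3) = 1, we get a unique residue mod 39.
    Write x = 2 + 13·t and substitute into x ≡ 0 (mod 3): 13·t ≡ 0 − 2 = -2 (mod 3).
    Reduce coefficients mod 3: 1·t ≡ 1 (mod 3).
    So t ≡ 1 (mod 3).
    Then x = 2 + 13·1 = 15, valid modulo lcm(13, 3) = 39: x ≡ 15 (mod 39).
  Combine with x ≡ 0 (mod 7): since gcd(39, 7) = 1, we get a unique residue mod 273.
    Write x = 15 + 39·t and substitute into x ≡ 0 (mod 7): 39·t ≡ 0 − 15 = -15 (mod 7).
    Reduce coefficients mod 7: 4·t ≡ 6 (mod 7).
    The inverse of 4 mod 7 is 2 (since 4·2 = 8 = 1·7 + 1), so t ≡ 2·6 = 12 ≡ 5 (mod 7).
    Then x = 15 + 39·5 = 210, valid modulo lcm(39, 7) = 273: x ≡ 210 (mod 273).
Verify: 210 mod 13 = 2 ✓, 210 mod 3 = 0 ✓, 210 mod 7 = 0 ✓.

x ≡ 210 (mod 273).


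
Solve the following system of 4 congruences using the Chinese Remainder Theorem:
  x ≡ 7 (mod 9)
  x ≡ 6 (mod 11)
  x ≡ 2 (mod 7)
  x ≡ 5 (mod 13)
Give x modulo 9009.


Product of moduli M = 9 · 11 · 7 · 13 = 9009.
Merge one congruence at a time:
  Start: x ≡ 7 (mod 9).
  Combine with x ≡ 6 (mod 11); new modulus lcm = 99.
    Write x = 7 + 9·t and substitute into x ≡ 6 (mod 11): 9·t ≡ 6 − 7 = -1 (mod 11).
    Reduce coefficients mod 11: 9·t ≡ 10 (mod 11).
    The inverse of 9 mod 11 is 5 (since 9·5 = 45 = 4·11 + 1), so t ≡ 5·10 = 50 ≡ 6 (mod 11).
    Then x = 7 + 9·6 = 61, valid modulo lcm(9, 11) = 99: x ≡ 61 (mod 99).
  Combine with x ≡ 2 (mod 7); new modulus lcm = 693.
    Write x = 61 + 99·t and substitute into x ≡ 2 (mod 7): 99·t ≡ 2 − 61 = -59 (mod 7).
    Reduce coefficients mod 7: 1·t ≡ 4 (mod 7).
    So t ≡ 4 (mod 7).
    Then x = 61 + 99·4 = 457, valid modulo lcm(99, 7) = 693: x ≡ 457 (mod 693).
  Combine with x ≡ 5 (mod 13); new modulus lcm = 9009.
    Write x = 457 + 693·t and substitute into x ≡ 5 (mod 13): 693·t ≡ 5 − 457 = -452 (mod 13).
    Reduce coefficients mod 13: 4·t ≡ 3 (mod 13).
    The inverse of 4 mod 13 is 10 (since 4·10 = 40 = 3·13 + 1), so t ≡ 10·3 = 30 ≡ 4 (mod 13).
    Then x = 457 + 693·4 = 3229, valid modulo lcm(693, 13) = 9009: x ≡ 3229 (mod 9009).
Verify against each original: 3229 mod 9 = 7, 3229 mod 11 = 6, 3229 mod 7 = 2, 3229 mod 13 = 5.

x ≡ 3229 (mod 9009).


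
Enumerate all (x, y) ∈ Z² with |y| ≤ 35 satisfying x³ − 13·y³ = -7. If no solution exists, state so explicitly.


The equation is x³ - 13y³ = -7. For fixed y, x³ = 13·y³ − 7, so a solution requires the RHS to be a perfect cube.
Strategy: iterate y from -35 to 35, compute RHS = 13·y³ − 7, and check whether it is a (positive or negative) perfect cube.
Check small values of y:
  y = 0: RHS = -7 is not a perfect cube.
  y = 1: RHS = 6 is not a perfect cube.
  y = -1: RHS = -20 is not a perfect cube.
  y = 2: RHS = 97 is not a perfect cube.
  y = -2: RHS = -111 is not a perfect cube.
  y = 3: RHS = 344 is not a perfect cube.
  y = -3: RHS = -358 is not a perfect cube.
Continuing the search up to |y| = 35 finds no solutions either.
No (x, y) in the scanned range satisfies the equation.

No integer solutions with |y| ≤ 35.


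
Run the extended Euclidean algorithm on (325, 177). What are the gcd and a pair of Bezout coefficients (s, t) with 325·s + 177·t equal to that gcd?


Euclidean algorithm on (325, 177) — divide until remainder is 0:
  325 = 1 · 177 + 148
  177 = 1 · 148 + 29
  148 = 5 · 29 + 3
  29 = 9 · 3 + 2
  3 = 1 · 2 + 1
  2 = 2 · 1 + 0
gcd(325, 177) = 1.
Track Bezout coefficients alongside the remainders: start with r₀ = 325 = a·1 + b·0 (s = 1, t = 0) and r₁ = 177 = a·0 + b·1 (s = 0, t = 1); each new remainder r_{k+1} = r_{k-1} − q_k·r_k inherits s_{k+1} = s_{k-1} − q_k·s_k, t_{k+1} = t_{k-1} − q_k·t_k, so r_k = a·s_k + b·t_k at every step:
  q = 1: r = 148, s = 1 − 1·0 = 1, t = 0 − 1·1 = -1  (check: 325·1 + 177·(-1) = 148)
  q = 1: r = 29, s = 0 − 1·1 = -1, t = 1 − 1·(-1) = 2  (check: 325·(-1) + 177·2 = 29)
  q = 5: r = 3, s = 1 − 5·(-1) = 6, t = -1 − 5·2 = -11  (check: 325·6 + 177·(-11) = 3)
  q = 9: r = 2, s = -1 − 9·6 = -55, t = 2 − 9·(-11) = 101  (check: 325·(-55) + 177·101 = 2)
  q = 1: r = 1, s = 6 − 1·(-55) = 61, t = -11 − 1·101 = -112  (check: 325·61 + 177·(-112) = 1)
The row with r = 1 (the gcd) gives the Bezout coefficients s = 61, t = -112.
Result: 325 · (61) + 177 · (-112) = 1.

gcd(325, 177) = 1; s = 61, t = -112 (check: 325·61 + 177·(-112) = 1).


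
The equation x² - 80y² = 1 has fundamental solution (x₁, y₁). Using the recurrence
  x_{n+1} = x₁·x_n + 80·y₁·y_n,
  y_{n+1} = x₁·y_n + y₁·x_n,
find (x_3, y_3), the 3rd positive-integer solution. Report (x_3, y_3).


Step 1: Find the fundamental solution (x₁, y₁) of x² - 80y² = 1.
  Expand √80 as a continued fraction. a₀ = ⌊√80⌋ = 8; iterate m_{k+1} = d_k·a_k − m_k, d_{k+1} = (80 − m_{k+1}²)/d_k, a_{k+1} = ⌊(a₀ + m_{k+1})/d_{k+1}⌋ (starting m₀ = 0, d₀ = 1), with convergents p_k = a_k·p_{k-1} + p_{k-2}, q_k = a_k·q_{k-1} + q_{k-2} (p₋₁ = 1, q₋₁ = 0):
  k = 0: a₀ = 8; p₀/q₀ = 8/1; p₀² − 80·q₀² = 64 − 80 = -16.
  k = 1: m = 8, d = 16, a = ⌊(8 + 8)/16⌋ = 1; p/q = (1·8 + 1)/(1·1 + 0) = 9/1; p² − 80·q² = 81 − 80 = 1.
  The first convergent with p² − 80·q² = 1 gives the fundamental solution (x₁, y₁) = (9, 1).
Step 2: Apply the recurrence (x_{n+1}, y_{n+1}) = (x₁x_n + 80y₁y_n, x₁y_n + y₁x_n) repeatedly.
  From (x_1, y_1) = (9, 1): x_2 = 9·9 + 80·1·1 = 161; y_2 = 9·1 + 1·9 = 18.
  From (x_2, y_2) = (161, 18): x_3 = 9·161 + 80·1·18 = 2889; y_3 = 9·18 + 1·161 = 323.
Step 3: Verify x_3² - 80·y_3² = 8346321 - 8346320 = 1 (should be 1). ✓

(x_1, y_1) = (9, 1); (x_3, y_3) = (2889, 323).


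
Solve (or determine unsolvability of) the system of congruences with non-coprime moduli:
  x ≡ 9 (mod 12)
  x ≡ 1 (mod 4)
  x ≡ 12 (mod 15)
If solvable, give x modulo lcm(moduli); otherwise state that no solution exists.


Moduli 12, 4, 15 are not pairwise coprime, so CRT works modulo lcm(m_i) when all pairwise compatibility conditions hold.
Pairwise compatibility: gcd(m_i, m_j) must divide a_i - a_j for every pair.
Merge one congruence at a time:
  Start: x ≡ 9 (mod 12).
  Combine with x ≡ 1 (mod 4): gcd(12, 4) = 4; 1 - 9 = -8, which IS divisible by 4, so compatible.
    Write x = 9 + 12·t and substitute into x ≡ 1 (mod 4): 12·t ≡ 1 − 9 = -8 (mod 4).
    Divide the congruence (and modulus) by g = 4: 3·t ≡ -2 (mod 1).
    Modulo 1 every t works; take t = 0.
    Then x = 9 + 12·0 = 9, valid modulo lcm(12, 4) = 12: x ≡ 9 (mod 12).
  Combine with x ≡ 12 (mod 15): gcd(12, 15) = 3; 12 - 9 = 3, which IS divisible by 3, so compatible.
    Write x = 9 + 12·t and substitute into x ≡ 12 (mod 15): 12·t ≡ 12 − 9 = 3 (mod 15).
    Divide the congruence (and modulus) by g = 3: 4·t ≡ 1 (mod 5).
    The inverse of 4 mod 5 is 4 (since 4·4 = 16 = 3·5 + 1), so t ≡ 4·1 = 4 ≡ 4 (mod 5).
    Then x = 9 + 12·4 = 57, valid modulo lcm(12, 15) = 60: x ≡ 57 (mod 60).
Verify: 57 mod 12 = 9, 57 mod 4 = 1, 57 mod 15 = 12.

x ≡ 57 (mod 60).


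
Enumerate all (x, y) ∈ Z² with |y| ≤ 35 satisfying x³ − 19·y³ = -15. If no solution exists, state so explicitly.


The equation is x³ - 19y³ = -15. For fixed y, x³ = 19·y³ − 15, so a solution requires the RHS to be a perfect cube.
Strategy: iterate y from -35 to 35, compute RHS = 19·y³ − 15, and check whether it is a (positive or negative) perfect cube.
Check small values of y:
  y = 0: RHS = -15 is not a perfect cube.
  y = 1: RHS = 4 is not a perfect cube.
  y = -1: RHS = -34 is not a perfect cube.
  y = 2: RHS = 137 is not a perfect cube.
  y = -2: RHS = -167 is not a perfect cube.
  y = 3: RHS = 498 is not a perfect cube.
  y = -3: RHS = -528 is not a perfect cube.
Continuing the search up to |y| = 35 finds no solutions either.
No (x, y) in the scanned range satisfies the equation.

No integer solutions with |y| ≤ 35.


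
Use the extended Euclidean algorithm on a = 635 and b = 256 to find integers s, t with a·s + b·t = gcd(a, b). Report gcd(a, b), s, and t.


Euclidean algorithm on (635, 256) — divide until remainder is 0:
  635 = 2 · 256 + 123
  256 = 2 · 123 + 10
  123 = 12 · 10 + 3
  10 = 3 · 3 + 1
  3 = 3 · 1 + 0
gcd(635, 256) = 1.
Track Bezout coefficients alongside the remainders: start with r₀ = 635 = a·1 + b·0 (s = 1, t = 0) and r₁ = 256 = a·0 + b·1 (s = 0, t = 1); each new remainder r_{k+1} = r_{k-1} − q_k·r_k inherits s_{k+1} = s_{k-1} − q_k·s_k, t_{k+1} = t_{k-1} − q_k·t_k, so r_k = a·s_k + b·t_k at every step:
  q = 2: r = 123, s = 1 − 2·0 = 1, t = 0 − 2·1 = -2  (check: 635·1 + 256·(-2) = 123)
  q = 2: r = 10, s = 0 − 2·1 = -2, t = 1 − 2·(-2) = 5  (check: 635·(-2) + 256·5 = 10)
  q = 12: r = 3, s = 1 − 12·(-2) = 25, t = -2 − 12·5 = -62  (check: 635·25 + 256·(-62) = 3)
  q = 3: r = 1, s = -2 − 3·25 = -77, t = 5 − 3·(-62) = 191  (check: 635·(-77) + 256·191 = 1)
The row with r = 1 (the gcd) gives the Bezout coefficients s = -77, t = 191.
Result: 635 · (-77) + 256 · (191) = 1.

gcd(635, 256) = 1; s = -77, t = 191 (check: 635·(-77) + 256·191 = 1).
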